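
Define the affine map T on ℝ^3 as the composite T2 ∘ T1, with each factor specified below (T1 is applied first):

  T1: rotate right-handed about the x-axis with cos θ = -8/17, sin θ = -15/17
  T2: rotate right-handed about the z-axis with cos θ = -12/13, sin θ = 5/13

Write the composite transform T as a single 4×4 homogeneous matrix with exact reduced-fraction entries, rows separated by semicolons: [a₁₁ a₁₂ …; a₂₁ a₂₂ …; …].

T1 = [1 0 0 0; 0 -8/17 15/17 0; 0 -15/17 -8/17 0; 0 0 0 1]
T2·T1 = [-12/13 40/221 -75/221 0; 5/13 96/221 -180/221 0; 0 -15/17 -8/17 0; 0 0 0 1]

T = [-12/13 40/221 -75/221 0; 5/13 96/221 -180/221 0; 0 -15/17 -8/17 0; 0 0 0 1]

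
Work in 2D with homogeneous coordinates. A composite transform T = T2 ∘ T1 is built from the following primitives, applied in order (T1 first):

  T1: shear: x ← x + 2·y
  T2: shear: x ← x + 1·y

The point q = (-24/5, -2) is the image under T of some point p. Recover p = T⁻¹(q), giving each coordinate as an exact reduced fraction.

T1 = [1 2 0; 0 1 0; 0 0 1]
T2·T1 = [1 3 0; 0 1 0; 0 0 1]
det M = 1; M⁻¹ = [1 -3 0; 0 1 0; 0 0 1]
M⁻¹ · (-24/5, -2)ᵀ = (6/5, -2)ᵀ

p = (6/5, -2)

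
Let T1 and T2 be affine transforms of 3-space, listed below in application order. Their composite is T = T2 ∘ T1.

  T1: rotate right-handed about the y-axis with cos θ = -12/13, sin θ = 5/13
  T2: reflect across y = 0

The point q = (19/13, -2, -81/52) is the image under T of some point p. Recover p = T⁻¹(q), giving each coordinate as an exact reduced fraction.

p = (-3/4, 2, 2)

T1 = [-12/13 0 5/13 0; 0 1 0 0; -5/13 0 -12/13 0; 0 0 0 1]
T2·T1 = [-12/13 0 5/13 0; 0 -1 0 0; -5/13 0 -12/13 0; 0 0 0 1]
det M = -1; M⁻¹ = [-12/13 0 -5/13 0; 0 -1 0 0; 5/13 0 -12/13 0; 0 0 0 1]
M⁻¹ · (19/13, -2, -81/52)ᵀ = (-3/4, 2, 2)ᵀ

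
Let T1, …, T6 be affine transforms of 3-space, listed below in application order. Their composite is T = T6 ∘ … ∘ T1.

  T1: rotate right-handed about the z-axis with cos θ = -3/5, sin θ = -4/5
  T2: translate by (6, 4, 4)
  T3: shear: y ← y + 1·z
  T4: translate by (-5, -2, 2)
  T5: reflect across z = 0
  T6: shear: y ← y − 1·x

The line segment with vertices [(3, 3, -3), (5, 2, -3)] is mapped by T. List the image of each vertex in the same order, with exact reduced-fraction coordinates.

image vertices: (8/5, -14/5, -3), (-2/5, -9/5, -3)

T1 rotate right-handed about the z-axis with cos θ = -3/5, sin θ = -4/5: (3, 3, -3) → (3/5, -21/5, -3); (5, 2, -3) → (-7/5, -26/5, -3)
T2 translate by (6, 4, 4): (3/5, -21/5, -3) → (33/5, -1/5, 1); (-7/5, -26/5, -3) → (23/5, -6/5, 1)
T3 shear: y ← y + 1·z: (33/5, -1/5, 1) → (33/5, 4/5, 1); (23/5, -6/5, 1) → (23/5, -1/5, 1)
T4 translate by (-5, -2, 2): (33/5, 4/5, 1) → (8/5, -6/5, 3); (23/5, -1/5, 1) → (-2/5, -11/5, 3)
T5 reflect across z = 0: (8/5, -6/5, 3) → (8/5, -6/5, -3); (-2/5, -11/5, 3) → (-2/5, -11/5, -3)
T6 shear: y ← y − 1·x: (8/5, -6/5, -3) → (8/5, -14/5, -3); (-2/5, -11/5, -3) → (-2/5, -9/5, -3)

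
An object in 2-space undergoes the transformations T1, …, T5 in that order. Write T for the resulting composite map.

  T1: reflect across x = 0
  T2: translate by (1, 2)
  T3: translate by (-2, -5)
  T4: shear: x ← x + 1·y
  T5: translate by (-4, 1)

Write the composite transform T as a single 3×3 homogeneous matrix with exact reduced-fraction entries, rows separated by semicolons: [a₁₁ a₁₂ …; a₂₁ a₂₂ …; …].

T = [-1 1 -8; 0 1 -2; 0 0 1]

T1 = [-1 0 0; 0 1 0; 0 0 1]
T2·T1 = [-1 0 1; 0 1 2; 0 0 1]
T3·…·T1 = [-1 0 -1; 0 1 -3; 0 0 1]
T4·…·T1 = [-1 1 -4; 0 1 -3; 0 0 1]
T5·…·T1 = [-1 1 -8; 0 1 -2; 0 0 1]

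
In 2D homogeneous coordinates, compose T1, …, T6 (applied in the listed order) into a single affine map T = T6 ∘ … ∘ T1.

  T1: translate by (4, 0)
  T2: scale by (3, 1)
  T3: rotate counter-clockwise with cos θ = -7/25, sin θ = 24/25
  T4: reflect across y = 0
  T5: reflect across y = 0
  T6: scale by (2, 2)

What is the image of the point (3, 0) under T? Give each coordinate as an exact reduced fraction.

T(p) = (-294/25, 1008/25)

T1 translate by (4, 0): (3, 0) → (7, 0)
T2 scale by (3, 1): (7, 0) → (21, 0)
T3 rotate counter-clockwise with cos θ = -7/25, sin θ = 24/25: (21, 0) → (-147/25, 504/25)
T4 reflect across y = 0: (-147/25, 504/25) → (-147/25, -504/25)
T5 reflect across y = 0: (-147/25, -504/25) → (-147/25, 504/25)
T6 scale by (2, 2): (-147/25, 504/25) → (-294/25, 1008/25)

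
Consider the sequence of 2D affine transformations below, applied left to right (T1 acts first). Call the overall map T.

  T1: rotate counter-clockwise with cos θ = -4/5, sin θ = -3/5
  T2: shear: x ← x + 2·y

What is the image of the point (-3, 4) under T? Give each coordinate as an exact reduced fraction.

T(p) = (2, -7/5)

T1 rotate counter-clockwise with cos θ = -4/5, sin θ = -3/5: (-3, 4) → (24/5, -7/5)
T2 shear: x ← x + 2·y: (24/5, -7/5) → (2, -7/5)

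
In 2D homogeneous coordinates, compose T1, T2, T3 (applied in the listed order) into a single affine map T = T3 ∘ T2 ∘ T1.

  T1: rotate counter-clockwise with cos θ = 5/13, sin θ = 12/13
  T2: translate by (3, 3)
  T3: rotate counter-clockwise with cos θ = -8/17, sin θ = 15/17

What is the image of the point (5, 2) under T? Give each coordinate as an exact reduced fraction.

T1 rotate counter-clockwise with cos θ = 5/13, sin θ = 12/13: (5, 2) → (1/13, 70/13)
T2 translate by (3, 3): (1/13, 70/13) → (40/13, 109/13)
T3 rotate counter-clockwise with cos θ = -8/17, sin θ = 15/17: (40/13, 109/13) → (-115/13, -16/13)

T(p) = (-115/13, -16/13)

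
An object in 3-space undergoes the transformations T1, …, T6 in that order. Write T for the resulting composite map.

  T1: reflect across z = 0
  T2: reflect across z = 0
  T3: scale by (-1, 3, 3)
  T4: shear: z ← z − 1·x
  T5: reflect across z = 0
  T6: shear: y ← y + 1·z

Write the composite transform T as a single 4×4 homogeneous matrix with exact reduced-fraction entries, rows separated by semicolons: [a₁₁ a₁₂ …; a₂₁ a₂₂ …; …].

T1 = [1 0 0 0; 0 1 0 0; 0 0 -1 0; 0 0 0 1]
T2·T1 = [1 0 0 0; 0 1 0 0; 0 0 1 0; 0 0 0 1]
T3·…·T1 = [-1 0 0 0; 0 3 0 0; 0 0 3 0; 0 0 0 1]
T4·…·T1 = [-1 0 0 0; 0 3 0 0; 1 0 3 0; 0 0 0 1]
T5·…·T1 = [-1 0 0 0; 0 3 0 0; -1 0 -3 0; 0 0 0 1]
T6·…·T1 = [-1 0 0 0; -1 3 -3 0; -1 0 -3 0; 0 0 0 1]

T = [-1 0 0 0; -1 3 -3 0; -1 0 -3 0; 0 0 0 1]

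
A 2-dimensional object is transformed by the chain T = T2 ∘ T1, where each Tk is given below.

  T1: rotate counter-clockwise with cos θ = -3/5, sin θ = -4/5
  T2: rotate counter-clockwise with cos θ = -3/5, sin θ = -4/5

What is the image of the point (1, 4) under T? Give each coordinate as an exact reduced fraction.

T(p) = (-103/25, -4/25)

T1 rotate counter-clockwise with cos θ = -3/5, sin θ = -4/5: (1, 4) → (13/5, -16/5)
T2 rotate counter-clockwise with cos θ = -3/5, sin θ = -4/5: (13/5, -16/5) → (-103/25, -4/25)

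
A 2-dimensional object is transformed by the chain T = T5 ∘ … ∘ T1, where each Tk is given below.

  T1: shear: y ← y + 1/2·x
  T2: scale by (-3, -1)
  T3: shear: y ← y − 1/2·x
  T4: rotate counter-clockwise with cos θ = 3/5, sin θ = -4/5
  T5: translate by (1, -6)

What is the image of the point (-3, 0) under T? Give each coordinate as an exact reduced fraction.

T(p) = (4, -15)

T1 shear: y ← y + 1/2·x: (-3, 0) → (-3, -3/2)
T2 scale by (-3, -1): (-3, -3/2) → (9, 3/2)
T3 shear: y ← y − 1/2·x: (9, 3/2) → (9, -3)
T4 rotate counter-clockwise with cos θ = 3/5, sin θ = -4/5: (9, -3) → (3, -9)
T5 translate by (1, -6): (3, -9) → (4, -15)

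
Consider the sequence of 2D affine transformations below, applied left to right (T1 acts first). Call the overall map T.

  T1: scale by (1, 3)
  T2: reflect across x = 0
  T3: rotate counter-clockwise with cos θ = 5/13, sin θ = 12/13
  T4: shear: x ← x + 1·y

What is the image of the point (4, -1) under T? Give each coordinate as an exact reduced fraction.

T1 scale by (1, 3): (4, -1) → (4, -3)
T2 reflect across x = 0: (4, -3) → (-4, -3)
T3 rotate counter-clockwise with cos θ = 5/13, sin θ = 12/13: (-4, -3) → (16/13, -63/13)
T4 shear: x ← x + 1·y: (16/13, -63/13) → (-47/13, -63/13)

T(p) = (-47/13, -63/13)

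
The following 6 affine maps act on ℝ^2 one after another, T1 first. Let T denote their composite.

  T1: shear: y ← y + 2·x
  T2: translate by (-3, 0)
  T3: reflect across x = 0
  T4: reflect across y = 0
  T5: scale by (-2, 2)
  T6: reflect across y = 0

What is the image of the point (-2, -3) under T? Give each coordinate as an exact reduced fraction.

T1 shear: y ← y + 2·x: (-2, -3) → (-2, -7)
T2 translate by (-3, 0): (-2, -7) → (-5, -7)
T3 reflect across x = 0: (-5, -7) → (5, -7)
T4 reflect across y = 0: (5, -7) → (5, 7)
T5 scale by (-2, 2): (5, 7) → (-10, 14)
T6 reflect across y = 0: (-10, 14) → (-10, -14)

T(p) = (-10, -14)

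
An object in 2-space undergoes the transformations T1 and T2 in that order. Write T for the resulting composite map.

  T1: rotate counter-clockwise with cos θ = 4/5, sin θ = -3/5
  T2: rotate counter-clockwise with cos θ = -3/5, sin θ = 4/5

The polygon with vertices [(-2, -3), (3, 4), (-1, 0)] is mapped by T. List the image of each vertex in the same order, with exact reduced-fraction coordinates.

T1 rotate counter-clockwise with cos θ = 4/5, sin θ = -3/5: (-2, -3) → (-17/5, -6/5); (3, 4) → (24/5, 7/5); (-1, 0) → (-4/5, 3/5)
T2 rotate counter-clockwise with cos θ = -3/5, sin θ = 4/5: (-17/5, -6/5) → (3, -2); (24/5, 7/5) → (-4, 3); (-4/5, 3/5) → (0, -1)

image vertices: (3, -2), (-4, 3), (0, -1)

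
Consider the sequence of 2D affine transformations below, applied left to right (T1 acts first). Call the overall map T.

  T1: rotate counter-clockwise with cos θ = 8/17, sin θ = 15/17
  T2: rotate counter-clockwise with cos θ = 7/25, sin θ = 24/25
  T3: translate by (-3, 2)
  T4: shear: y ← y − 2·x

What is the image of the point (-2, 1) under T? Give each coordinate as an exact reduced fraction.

T1 rotate counter-clockwise with cos θ = 8/17, sin θ = 15/17: (-2, 1) → (-31/17, -22/17)
T2 rotate counter-clockwise with cos θ = 7/25, sin θ = 24/25: (-31/17, -22/17) → (311/425, -898/425)
T3 translate by (-3, 2): (311/425, -898/425) → (-964/425, -48/425)
T4 shear: y ← y − 2·x: (-964/425, -48/425) → (-964/425, 376/85)

T(p) = (-964/425, 376/85)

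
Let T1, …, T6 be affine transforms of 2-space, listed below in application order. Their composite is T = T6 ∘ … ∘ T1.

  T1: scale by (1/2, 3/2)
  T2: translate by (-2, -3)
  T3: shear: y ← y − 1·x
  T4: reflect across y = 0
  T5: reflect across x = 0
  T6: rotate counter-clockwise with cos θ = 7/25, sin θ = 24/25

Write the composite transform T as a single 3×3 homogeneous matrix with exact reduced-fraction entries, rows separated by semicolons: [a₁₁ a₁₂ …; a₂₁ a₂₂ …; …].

T1 = [1/2 0 0; 0 3/2 0; 0 0 1]
T2·T1 = [1/2 0 -2; 0 3/2 -3; 0 0 1]
T3·…·T1 = [1/2 0 -2; -1/2 3/2 -1; 0 0 1]
T4·…·T1 = [1/2 0 -2; 1/2 -3/2 1; 0 0 1]
T5·…·T1 = [-1/2 0 2; 1/2 -3/2 1; 0 0 1]
T6·…·T1 = [-31/50 36/25 -2/5; -17/50 -21/50 11/5; 0 0 1]

T = [-31/50 36/25 -2/5; -17/50 -21/50 11/5; 0 0 1]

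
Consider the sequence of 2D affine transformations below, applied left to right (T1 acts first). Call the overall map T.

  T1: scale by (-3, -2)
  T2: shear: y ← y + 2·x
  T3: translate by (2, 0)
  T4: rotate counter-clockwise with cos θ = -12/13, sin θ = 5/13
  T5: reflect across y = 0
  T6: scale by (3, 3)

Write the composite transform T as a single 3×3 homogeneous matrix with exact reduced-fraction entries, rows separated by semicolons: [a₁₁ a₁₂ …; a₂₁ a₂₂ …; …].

T1 = [-3 0 0; 0 -2 0; 0 0 1]
T2·T1 = [-3 0 0; -6 -2 0; 0 0 1]
T3·…·T1 = [-3 0 2; -6 -2 0; 0 0 1]
T4·…·T1 = [66/13 10/13 -24/13; 57/13 24/13 10/13; 0 0 1]
T5·…·T1 = [66/13 10/13 -24/13; -57/13 -24/13 -10/13; 0 0 1]
T6·…·T1 = [198/13 30/13 -72/13; -171/13 -72/13 -30/13; 0 0 1]

T = [198/13 30/13 -72/13; -171/13 -72/13 -30/13; 0 0 1]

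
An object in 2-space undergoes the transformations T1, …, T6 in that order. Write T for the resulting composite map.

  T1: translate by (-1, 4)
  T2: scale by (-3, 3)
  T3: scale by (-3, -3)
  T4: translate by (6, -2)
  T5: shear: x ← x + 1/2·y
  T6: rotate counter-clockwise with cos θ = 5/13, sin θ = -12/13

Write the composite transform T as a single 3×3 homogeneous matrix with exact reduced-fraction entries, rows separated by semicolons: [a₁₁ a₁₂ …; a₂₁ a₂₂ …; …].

T = [45/13 -261/26 -566/13; -108/13 9/13 74/13; 0 0 1]

T1 = [1 0 -1; 0 1 4; 0 0 1]
T2·T1 = [-3 0 3; 0 3 12; 0 0 1]
T3·…·T1 = [9 0 -9; 0 -9 -36; 0 0 1]
T4·…·T1 = [9 0 -3; 0 -9 -38; 0 0 1]
T5·…·T1 = [9 -9/2 -22; 0 -9 -38; 0 0 1]
T6·…·T1 = [45/13 -261/26 -566/13; -108/13 9/13 74/13; 0 0 1]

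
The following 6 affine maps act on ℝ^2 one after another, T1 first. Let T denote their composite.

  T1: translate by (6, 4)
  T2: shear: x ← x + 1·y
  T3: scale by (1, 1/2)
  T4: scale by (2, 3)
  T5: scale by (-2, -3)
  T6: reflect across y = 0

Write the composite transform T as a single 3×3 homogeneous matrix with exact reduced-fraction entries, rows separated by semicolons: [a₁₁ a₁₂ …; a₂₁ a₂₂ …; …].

T1 = [1 0 6; 0 1 4; 0 0 1]
T2·T1 = [1 1 10; 0 1 4; 0 0 1]
T3·…·T1 = [1 1 10; 0 1/2 2; 0 0 1]
T4·…·T1 = [2 2 20; 0 3/2 6; 0 0 1]
T5·…·T1 = [-4 -4 -40; 0 -9/2 -18; 0 0 1]
T6·…·T1 = [-4 -4 -40; 0 9/2 18; 0 0 1]

T = [-4 -4 -40; 0 9/2 18; 0 0 1]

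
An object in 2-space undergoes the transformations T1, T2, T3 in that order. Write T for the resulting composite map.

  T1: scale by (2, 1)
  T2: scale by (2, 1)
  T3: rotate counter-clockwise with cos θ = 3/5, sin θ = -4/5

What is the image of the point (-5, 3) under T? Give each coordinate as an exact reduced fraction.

T1 scale by (2, 1): (-5, 3) → (-10, 3)
T2 scale by (2, 1): (-10, 3) → (-20, 3)
T3 rotate counter-clockwise with cos θ = 3/5, sin θ = -4/5: (-20, 3) → (-48/5, 89/5)

T(p) = (-48/5, 89/5)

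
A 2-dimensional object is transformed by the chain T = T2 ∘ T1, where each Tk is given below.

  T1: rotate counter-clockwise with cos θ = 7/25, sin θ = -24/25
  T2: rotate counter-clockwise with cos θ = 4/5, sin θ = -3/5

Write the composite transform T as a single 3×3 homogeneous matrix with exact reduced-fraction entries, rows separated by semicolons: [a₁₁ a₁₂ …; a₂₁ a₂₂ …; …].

T = [-44/125 117/125 0; -117/125 -44/125 0; 0 0 1]

T1 = [7/25 24/25 0; -24/25 7/25 0; 0 0 1]
T2·T1 = [-44/125 117/125 0; -117/125 -44/125 0; 0 0 1]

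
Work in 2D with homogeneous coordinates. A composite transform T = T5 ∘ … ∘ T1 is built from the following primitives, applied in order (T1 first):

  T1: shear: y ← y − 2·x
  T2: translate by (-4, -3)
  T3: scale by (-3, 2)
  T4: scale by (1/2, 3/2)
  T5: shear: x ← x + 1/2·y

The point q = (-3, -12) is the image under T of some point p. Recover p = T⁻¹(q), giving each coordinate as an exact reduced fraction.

T1 = [1 0 0; -2 1 0; 0 0 1]
T2·T1 = [1 0 -4; -2 1 -3; 0 0 1]
T3·…·T1 = [-3 0 12; -4 2 -6; 0 0 1]
T4·…·T1 = [-3/2 0 6; -6 3 -9; 0 0 1]
T5·…·T1 = [-9/2 3/2 3/2; -6 3 -9; 0 0 1]
det M = -9/2; M⁻¹ = [-2/3 1/3 4; -4/3 1 11; 0 0 1]
M⁻¹ · (-3, -12)ᵀ = (2, 3)ᵀ

p = (2, 3)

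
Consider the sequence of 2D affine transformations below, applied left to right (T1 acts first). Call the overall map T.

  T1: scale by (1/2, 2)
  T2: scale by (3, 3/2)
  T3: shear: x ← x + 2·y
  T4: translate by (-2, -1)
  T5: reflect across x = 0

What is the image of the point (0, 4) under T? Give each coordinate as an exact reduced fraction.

T1 scale by (1/2, 2): (0, 4) → (0, 8)
T2 scale by (3, 3/2): (0, 8) → (0, 12)
T3 shear: x ← x + 2·y: (0, 12) → (24, 12)
T4 translate by (-2, -1): (24, 12) → (22, 11)
T5 reflect across x = 0: (22, 11) → (-22, 11)

T(p) = (-22, 11)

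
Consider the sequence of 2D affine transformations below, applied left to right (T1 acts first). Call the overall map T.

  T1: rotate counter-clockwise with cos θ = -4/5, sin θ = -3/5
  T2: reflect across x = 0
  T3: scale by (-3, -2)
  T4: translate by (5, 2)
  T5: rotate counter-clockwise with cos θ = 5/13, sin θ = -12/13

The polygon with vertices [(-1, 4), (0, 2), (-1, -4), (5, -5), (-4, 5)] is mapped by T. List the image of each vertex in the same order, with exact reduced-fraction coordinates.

image vertices: (797/65, -696/65), (527/65, -386/65), (-331/65, -152/65), (-80/13, 192/13), (902/65, -1286/65)

T1 rotate counter-clockwise with cos θ = -4/5, sin θ = -3/5: (-1, 4) → (16/5, -13/5); (0, 2) → (6/5, -8/5); (-1, -4) → (-8/5, 19/5); (5, -5) → (-7, 1); (-4, 5) → (31/5, -8/5)
T2 reflect across x = 0: (16/5, -13/5) → (-16/5, -13/5); (6/5, -8/5) → (-6/5, -8/5); (-8/5, 19/5) → (8/5, 19/5); (-7, 1) → (7, 1); (31/5, -8/5) → (-31/5, -8/5)
T3 scale by (-3, -2): (-16/5, -13/5) → (48/5, 26/5); (-6/5, -8/5) → (18/5, 16/5); (8/5, 19/5) → (-24/5, -38/5); (7, 1) → (-21, -2); (-31/5, -8/5) → (93/5, 16/5)
T4 translate by (5, 2): (48/5, 26/5) → (73/5, 36/5); (18/5, 16/5) → (43/5, 26/5); (-24/5, -38/5) → (1/5, -28/5); (-21, -2) → (-16, 0); (93/5, 16/5) → (118/5, 26/5)
T5 rotate counter-clockwise with cos θ = 5/13, sin θ = -12/13: (73/5, 36/5) → (797/65, -696/65); (43/5, 26/5) → (527/65, -386/65); (1/5, -28/5) → (-331/65, -152/65); (-16, 0) → (-80/13, 192/13); (118/5, 26/5) → (902/65, -1286/65)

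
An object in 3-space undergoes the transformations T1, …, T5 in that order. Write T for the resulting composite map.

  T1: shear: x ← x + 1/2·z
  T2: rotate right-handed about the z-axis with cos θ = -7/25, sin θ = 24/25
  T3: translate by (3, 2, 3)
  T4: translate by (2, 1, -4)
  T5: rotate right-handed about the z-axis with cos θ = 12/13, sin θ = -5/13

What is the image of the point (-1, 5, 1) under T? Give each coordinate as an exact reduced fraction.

T1 shear: x ← x + 1/2·z: (-1, 5, 1) → (-1/2, 5, 1)
T2 rotate right-handed about the z-axis with cos θ = -7/25, sin θ = 24/25: (-1/2, 5, 1) → (-233/50, -47/25, 1)
T3 translate by (3, 2, 3): (-233/50, -47/25, 1) → (-83/50, 3/25, 4)
T4 translate by (2, 1, -4): (-83/50, 3/25, 4) → (17/50, 28/25, 0)
T5 rotate right-handed about the z-axis with cos θ = 12/13, sin θ = -5/13: (17/50, 28/25, 0) → (242/325, 587/650, 0)

T(p) = (242/325, 587/650, 0)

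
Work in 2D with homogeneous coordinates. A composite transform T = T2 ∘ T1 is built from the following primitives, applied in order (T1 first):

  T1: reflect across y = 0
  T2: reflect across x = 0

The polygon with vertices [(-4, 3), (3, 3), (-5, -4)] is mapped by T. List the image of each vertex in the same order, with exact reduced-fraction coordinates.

T1 reflect across y = 0: (-4, 3) → (-4, -3); (3, 3) → (3, -3); (-5, -4) → (-5, 4)
T2 reflect across x = 0: (-4, -3) → (4, -3); (3, -3) → (-3, -3); (-5, 4) → (5, 4)

image vertices: (4, -3), (-3, -3), (5, 4)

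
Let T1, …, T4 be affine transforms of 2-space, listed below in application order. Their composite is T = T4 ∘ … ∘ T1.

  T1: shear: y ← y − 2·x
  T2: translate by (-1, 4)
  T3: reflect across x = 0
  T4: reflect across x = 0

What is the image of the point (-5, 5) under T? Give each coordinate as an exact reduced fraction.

T1 shear: y ← y − 2·x: (-5, 5) → (-5, 15)
T2 translate by (-1, 4): (-5, 15) → (-6, 19)
T3 reflect across x = 0: (-6, 19) → (6, 19)
T4 reflect across x = 0: (6, 19) → (-6, 19)

T(p) = (-6, 19)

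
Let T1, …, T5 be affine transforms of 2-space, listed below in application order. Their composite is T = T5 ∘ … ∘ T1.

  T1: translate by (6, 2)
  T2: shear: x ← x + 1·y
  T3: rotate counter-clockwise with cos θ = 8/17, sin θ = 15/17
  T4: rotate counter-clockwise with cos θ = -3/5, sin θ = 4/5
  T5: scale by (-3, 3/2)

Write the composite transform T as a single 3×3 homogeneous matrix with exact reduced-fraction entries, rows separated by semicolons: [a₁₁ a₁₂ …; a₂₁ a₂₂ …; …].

T1 = [1 0 6; 0 1 2; 0 0 1]
T2·T1 = [1 1 8; 0 1 2; 0 0 1]
T3·…·T1 = [8/17 -7/17 2; 15/17 23/17 8; 0 0 1]
T4·…·T1 = [-84/85 -71/85 -38/5; -13/85 -97/85 -16/5; 0 0 1]
T5·…·T1 = [252/85 213/85 114/5; -39/170 -291/170 -24/5; 0 0 1]

T = [252/85 213/85 114/5; -39/170 -291/170 -24/5; 0 0 1]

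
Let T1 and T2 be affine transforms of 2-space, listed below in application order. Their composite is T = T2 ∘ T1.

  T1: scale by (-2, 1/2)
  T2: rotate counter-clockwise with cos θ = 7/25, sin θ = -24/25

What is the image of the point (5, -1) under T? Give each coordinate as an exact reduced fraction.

T(p) = (-82/25, 473/50)

T1 scale by (-2, 1/2): (5, -1) → (-10, -1/2)
T2 rotate counter-clockwise with cos θ = 7/25, sin θ = -24/25: (-10, -1/2) → (-82/25, 473/50)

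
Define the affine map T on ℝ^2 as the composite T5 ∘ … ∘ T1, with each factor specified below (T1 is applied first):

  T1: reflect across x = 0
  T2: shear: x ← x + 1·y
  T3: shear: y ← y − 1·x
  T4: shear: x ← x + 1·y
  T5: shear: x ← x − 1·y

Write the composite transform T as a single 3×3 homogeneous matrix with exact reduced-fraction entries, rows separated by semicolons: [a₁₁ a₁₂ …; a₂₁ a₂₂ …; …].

T1 = [-1 0 0; 0 1 0; 0 0 1]
T2·T1 = [-1 1 0; 0 1 0; 0 0 1]
T3·…·T1 = [-1 1 0; 1 0 0; 0 0 1]
T4·…·T1 = [0 1 0; 1 0 0; 0 0 1]
T5·…·T1 = [-1 1 0; 1 0 0; 0 0 1]

T = [-1 1 0; 1 0 0; 0 0 1]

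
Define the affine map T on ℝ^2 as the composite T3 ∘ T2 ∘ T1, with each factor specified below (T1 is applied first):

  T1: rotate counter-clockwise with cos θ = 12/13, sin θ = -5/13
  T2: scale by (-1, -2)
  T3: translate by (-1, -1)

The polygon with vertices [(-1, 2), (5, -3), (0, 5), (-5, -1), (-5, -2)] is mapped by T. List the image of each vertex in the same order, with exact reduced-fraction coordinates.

image vertices: (-11/13, -71/13), (-58/13, 109/13), (-38/13, -133/13), (4, -3), (57/13, -15/13)

T1 rotate counter-clockwise with cos θ = 12/13, sin θ = -5/13: (-1, 2) → (-2/13, 29/13); (5, -3) → (45/13, -61/13); (0, 5) → (25/13, 60/13); (-5, -1) → (-5, 1); (-5, -2) → (-70/13, 1/13)
T2 scale by (-1, -2): (-2/13, 29/13) → (2/13, -58/13); (45/13, -61/13) → (-45/13, 122/13); (25/13, 60/13) → (-25/13, -120/13); (-5, 1) → (5, -2); (-70/13, 1/13) → (70/13, -2/13)
T3 translate by (-1, -1): (2/13, -58/13) → (-11/13, -71/13); (-45/13, 122/13) → (-58/13, 109/13); (-25/13, -120/13) → (-38/13, -133/13); (5, -2) → (4, -3); (70/13, -2/13) → (57/13, -15/13)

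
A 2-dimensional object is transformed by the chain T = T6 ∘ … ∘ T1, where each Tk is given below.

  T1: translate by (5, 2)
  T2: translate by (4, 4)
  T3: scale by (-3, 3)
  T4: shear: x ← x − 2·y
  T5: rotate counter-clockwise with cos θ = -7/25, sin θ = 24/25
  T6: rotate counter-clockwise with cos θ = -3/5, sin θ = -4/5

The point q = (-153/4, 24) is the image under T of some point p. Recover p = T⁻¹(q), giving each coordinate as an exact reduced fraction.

p = (-1/4, -3)

T1 = [1 0 5; 0 1 2; 0 0 1]
T2·T1 = [1 0 9; 0 1 6; 0 0 1]
T3·…·T1 = [-3 0 -27; 0 3 18; 0 0 1]
T4·…·T1 = [-3 -6 -63; 0 3 18; 0 0 1]
T5·…·T1 = [21/25 -6/5 9/25; -72/25 -33/5 -1638/25; 0 0 1]
T6·…·T1 = [-351/125 -114/25 -6579/125; 132/125 123/25 4878/125; 0 0 1]
det M = -9; M⁻¹ = [-41/75 -38/75 -9; 44/375 39/125 -6; 0 0 1]
M⁻¹ · (-153/4, 24)ᵀ = (-1/4, -3)ᵀ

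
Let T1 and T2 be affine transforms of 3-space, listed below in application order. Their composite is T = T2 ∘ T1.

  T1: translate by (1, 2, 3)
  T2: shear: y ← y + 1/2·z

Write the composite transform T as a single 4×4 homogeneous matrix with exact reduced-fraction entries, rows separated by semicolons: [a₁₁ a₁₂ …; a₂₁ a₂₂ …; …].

T = [1 0 0 1; 0 1 1/2 7/2; 0 0 1 3; 0 0 0 1]

T1 = [1 0 0 1; 0 1 0 2; 0 0 1 3; 0 0 0 1]
T2·T1 = [1 0 0 1; 0 1 1/2 7/2; 0 0 1 3; 0 0 0 1]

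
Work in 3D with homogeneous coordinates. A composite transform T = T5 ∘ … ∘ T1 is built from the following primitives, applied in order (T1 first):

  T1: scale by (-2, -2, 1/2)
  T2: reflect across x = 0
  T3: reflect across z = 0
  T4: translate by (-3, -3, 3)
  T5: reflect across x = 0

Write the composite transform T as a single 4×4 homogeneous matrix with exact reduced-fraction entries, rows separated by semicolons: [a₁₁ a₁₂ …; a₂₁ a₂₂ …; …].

T = [-2 0 0 3; 0 -2 0 -3; 0 0 -1/2 3; 0 0 0 1]

T1 = [-2 0 0 0; 0 -2 0 0; 0 0 1/2 0; 0 0 0 1]
T2·T1 = [2 0 0 0; 0 -2 0 0; 0 0 1/2 0; 0 0 0 1]
T3·…·T1 = [2 0 0 0; 0 -2 0 0; 0 0 -1/2 0; 0 0 0 1]
T4·…·T1 = [2 0 0 -3; 0 -2 0 -3; 0 0 -1/2 3; 0 0 0 1]
T5·…·T1 = [-2 0 0 3; 0 -2 0 -3; 0 0 -1/2 3; 0 0 0 1]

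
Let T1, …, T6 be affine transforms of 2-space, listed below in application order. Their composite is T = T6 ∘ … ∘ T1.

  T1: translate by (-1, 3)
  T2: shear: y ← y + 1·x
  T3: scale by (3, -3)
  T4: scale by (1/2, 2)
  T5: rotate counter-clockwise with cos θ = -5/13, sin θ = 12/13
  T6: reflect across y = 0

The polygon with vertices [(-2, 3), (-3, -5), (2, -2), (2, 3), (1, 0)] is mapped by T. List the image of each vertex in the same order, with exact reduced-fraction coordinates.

T1 translate by (-1, 3): (-2, 3) → (-3, 6); (-3, -5) → (-4, -2); (2, -2) → (1, 1); (2, 3) → (1, 6); (1, 0) → (0, 3)
T2 shear: y ← y + 1·x: (-3, 6) → (-3, 3); (-4, -2) → (-4, -6); (1, 1) → (1, 2); (1, 6) → (1, 7); (0, 3) → (0, 3)
T3 scale by (3, -3): (-3, 3) → (-9, -9); (-4, -6) → (-12, 18); (1, 2) → (3, -6); (1, 7) → (3, -21); (0, 3) → (0, -9)
T4 scale by (1/2, 2): (-9, -9) → (-9/2, -18); (-12, 18) → (-6, 36); (3, -6) → (3/2, -12); (3, -21) → (3/2, -42); (0, -9) → (0, -18)
T5 rotate counter-clockwise with cos θ = -5/13, sin θ = 12/13: (-9/2, -18) → (477/26, 36/13); (-6, 36) → (-402/13, -252/13); (3/2, -12) → (21/2, 6); (3/2, -42) → (993/26, 228/13); (0, -18) → (216/13, 90/13)
T6 reflect across y = 0: (477/26, 36/13) → (477/26, -36/13); (-402/13, -252/13) → (-402/13, 252/13); (21/2, 6) → (21/2, -6); (993/26, 228/13) → (993/26, -228/13); (216/13, 90/13) → (216/13, -90/13)

image vertices: (477/26, -36/13), (-402/13, 252/13), (21/2, -6), (993/26, -228/13), (216/13, -90/13)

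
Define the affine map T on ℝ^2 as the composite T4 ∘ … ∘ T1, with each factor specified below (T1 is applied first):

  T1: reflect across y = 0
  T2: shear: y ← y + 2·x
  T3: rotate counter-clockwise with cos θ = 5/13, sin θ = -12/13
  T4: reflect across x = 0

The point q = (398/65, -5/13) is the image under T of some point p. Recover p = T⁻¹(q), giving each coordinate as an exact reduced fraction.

p = (-2, 9/5)

T1 = [1 0 0; 0 -1 0; 0 0 1]
T2·T1 = [1 0 0; 2 -1 0; 0 0 1]
T3·…·T1 = [29/13 -12/13 0; -2/13 -5/13 0; 0 0 1]
T4·…·T1 = [-29/13 12/13 0; -2/13 -5/13 0; 0 0 1]
det M = 1; M⁻¹ = [-5/13 -12/13 0; 2/13 -29/13 0; 0 0 1]
M⁻¹ · (398/65, -5/13)ᵀ = (-2, 9/5)ᵀ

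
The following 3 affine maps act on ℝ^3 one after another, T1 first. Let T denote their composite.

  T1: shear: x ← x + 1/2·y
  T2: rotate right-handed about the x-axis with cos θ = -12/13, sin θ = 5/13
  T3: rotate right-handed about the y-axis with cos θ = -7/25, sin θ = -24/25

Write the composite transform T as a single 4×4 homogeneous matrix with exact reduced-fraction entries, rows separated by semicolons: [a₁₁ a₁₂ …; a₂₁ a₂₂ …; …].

T1 = [1 1/2 0 0; 0 1 0 0; 0 0 1 0; 0 0 0 1]
T2·T1 = [1 1/2 0 0; 0 -12/13 -5/13 0; 0 5/13 -12/13 0; 0 0 0 1]
T3·…·T1 = [-7/25 -331/650 288/325 0; 0 -12/13 -5/13 0; 24/25 121/325 84/325 0; 0 0 0 1]

T = [-7/25 -331/650 288/325 0; 0 -12/13 -5/13 0; 24/25 121/325 84/325 0; 0 0 0 1]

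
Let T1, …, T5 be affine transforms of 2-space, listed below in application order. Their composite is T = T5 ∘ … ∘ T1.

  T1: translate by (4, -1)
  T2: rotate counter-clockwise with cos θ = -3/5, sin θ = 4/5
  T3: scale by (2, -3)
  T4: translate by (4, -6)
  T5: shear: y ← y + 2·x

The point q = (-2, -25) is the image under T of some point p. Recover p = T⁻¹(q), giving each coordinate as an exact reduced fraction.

T1 = [1 0 4; 0 1 -1; 0 0 1]
T2·T1 = [-3/5 -4/5 -8/5; 4/5 -3/5 19/5; 0 0 1]
T3·…·T1 = [-6/5 -8/5 -16/5; -12/5 9/5 -57/5; 0 0 1]
T4·…·T1 = [-6/5 -8/5 4/5; -12/5 9/5 -87/5; 0 0 1]
T5·…·T1 = [-6/5 -8/5 4/5; -24/5 -7/5 -79/5; 0 0 1]
det M = -6; M⁻¹ = [7/30 -4/15 -22/5; -4/5 1/5 19/5; 0 0 1]
M⁻¹ · (-2, -25)ᵀ = (9/5, 2/5)ᵀ

p = (9/5, 2/5)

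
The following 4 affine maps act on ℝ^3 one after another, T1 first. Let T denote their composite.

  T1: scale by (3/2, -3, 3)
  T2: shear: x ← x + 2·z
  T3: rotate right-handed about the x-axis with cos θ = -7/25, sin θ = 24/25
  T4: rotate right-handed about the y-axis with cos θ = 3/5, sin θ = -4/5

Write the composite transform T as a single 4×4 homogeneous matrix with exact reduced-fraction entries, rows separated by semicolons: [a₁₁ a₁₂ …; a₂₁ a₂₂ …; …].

T1 = [3/2 0 0 0; 0 -3 0 0; 0 0 3 0; 0 0 0 1]
T2·T1 = [3/2 0 6 0; 0 -3 0 0; 0 0 3 0; 0 0 0 1]
T3·…·T1 = [3/2 0 6 0; 0 21/25 -72/25 0; 0 -72/25 -21/25 0; 0 0 0 1]
T4·…·T1 = [9/10 288/125 534/125 0; 0 21/25 -72/25 0; 6/5 -216/125 537/125 0; 0 0 0 1]

T = [9/10 288/125 534/125 0; 0 21/25 -72/25 0; 6/5 -216/125 537/125 0; 0 0 0 1]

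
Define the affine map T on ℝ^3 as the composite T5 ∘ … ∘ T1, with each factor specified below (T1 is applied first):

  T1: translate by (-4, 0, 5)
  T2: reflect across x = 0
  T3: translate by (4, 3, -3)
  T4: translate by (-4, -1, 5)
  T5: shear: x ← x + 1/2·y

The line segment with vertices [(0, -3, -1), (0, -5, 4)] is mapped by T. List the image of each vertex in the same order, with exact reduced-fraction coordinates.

T1 translate by (-4, 0, 5): (0, -3, -1) → (-4, -3, 4); (0, -5, 4) → (-4, -5, 9)
T2 reflect across x = 0: (-4, -3, 4) → (4, -3, 4); (-4, -5, 9) → (4, -5, 9)
T3 translate by (4, 3, -3): (4, -3, 4) → (8, 0, 1); (4, -5, 9) → (8, -2, 6)
T4 translate by (-4, -1, 5): (8, 0, 1) → (4, -1, 6); (8, -2, 6) → (4, -3, 11)
T5 shear: x ← x + 1/2·y: (4, -1, 6) → (7/2, -1, 6); (4, -3, 11) → (5/2, -3, 11)

image vertices: (7/2, -1, 6), (5/2, -3, 11)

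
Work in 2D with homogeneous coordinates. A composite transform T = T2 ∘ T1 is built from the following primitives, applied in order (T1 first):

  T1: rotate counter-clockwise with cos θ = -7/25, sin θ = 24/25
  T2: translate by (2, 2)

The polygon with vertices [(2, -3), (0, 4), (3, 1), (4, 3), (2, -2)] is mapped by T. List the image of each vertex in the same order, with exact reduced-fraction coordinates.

T1 rotate counter-clockwise with cos θ = -7/25, sin θ = 24/25: (2, -3) → (58/25, 69/25); (0, 4) → (-96/25, -28/25); (3, 1) → (-9/5, 13/5); (4, 3) → (-4, 3); (2, -2) → (34/25, 62/25)
T2 translate by (2, 2): (58/25, 69/25) → (108/25, 119/25); (-96/25, -28/25) → (-46/25, 22/25); (-9/5, 13/5) → (1/5, 23/5); (-4, 3) → (-2, 5); (34/25, 62/25) → (84/25, 112/25)

image vertices: (108/25, 119/25), (-46/25, 22/25), (1/5, 23/5), (-2, 5), (84/25, 112/25)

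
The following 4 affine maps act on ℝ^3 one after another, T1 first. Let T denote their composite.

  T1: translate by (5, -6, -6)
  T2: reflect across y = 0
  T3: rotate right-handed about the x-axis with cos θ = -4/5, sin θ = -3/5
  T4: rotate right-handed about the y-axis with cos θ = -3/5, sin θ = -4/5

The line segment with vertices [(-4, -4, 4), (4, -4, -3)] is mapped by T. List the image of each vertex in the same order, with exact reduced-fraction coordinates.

T1 translate by (5, -6, -6): (-4, -4, 4) → (1, -10, -2); (4, -4, -3) → (9, -10, -9)
T2 reflect across y = 0: (1, -10, -2) → (1, 10, -2); (9, -10, -9) → (9, 10, -9)
T3 rotate right-handed about the x-axis with cos θ = -4/5, sin θ = -3/5: (1, 10, -2) → (1, -46/5, -22/5); (9, 10, -9) → (9, -67/5, 6/5)
T4 rotate right-handed about the y-axis with cos θ = -3/5, sin θ = -4/5: (1, -46/5, -22/5) → (73/25, -46/5, 86/25); (9, -67/5, 6/5) → (-159/25, -67/5, 162/25)

image vertices: (73/25, -46/5, 86/25), (-159/25, -67/5, 162/25)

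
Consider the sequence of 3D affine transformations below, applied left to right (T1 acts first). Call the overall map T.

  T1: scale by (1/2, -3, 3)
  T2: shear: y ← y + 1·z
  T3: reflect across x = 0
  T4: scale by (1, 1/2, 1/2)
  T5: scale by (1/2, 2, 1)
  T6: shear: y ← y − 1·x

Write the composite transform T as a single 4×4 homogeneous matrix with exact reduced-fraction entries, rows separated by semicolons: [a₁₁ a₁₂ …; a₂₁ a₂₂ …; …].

T1 = [1/2 0 0 0; 0 -3 0 0; 0 0 3 0; 0 0 0 1]
T2·T1 = [1/2 0 0 0; 0 -3 3 0; 0 0 3 0; 0 0 0 1]
T3·…·T1 = [-1/2 0 0 0; 0 -3 3 0; 0 0 3 0; 0 0 0 1]
T4·…·T1 = [-1/2 0 0 0; 0 -3/2 3/2 0; 0 0 3/2 0; 0 0 0 1]
T5·…·T1 = [-1/4 0 0 0; 0 -3 3 0; 0 0 3/2 0; 0 0 0 1]
T6·…·T1 = [-1/4 0 0 0; 1/4 -3 3 0; 0 0 3/2 0; 0 0 0 1]

T = [-1/4 0 0 0; 1/4 -3 3 0; 0 0 3/2 0; 0 0 0 1]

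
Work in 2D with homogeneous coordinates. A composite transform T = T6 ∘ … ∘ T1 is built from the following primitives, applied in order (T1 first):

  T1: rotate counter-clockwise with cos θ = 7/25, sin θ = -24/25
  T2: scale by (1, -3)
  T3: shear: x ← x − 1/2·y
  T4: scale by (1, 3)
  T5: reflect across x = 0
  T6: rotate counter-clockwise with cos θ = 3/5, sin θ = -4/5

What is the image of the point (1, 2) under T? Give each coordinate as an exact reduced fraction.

T(p) = (48/25, 86/25)

T1 rotate counter-clockwise with cos θ = 7/25, sin θ = -24/25: (1, 2) → (11/5, -2/5)
T2 scale by (1, -3): (11/5, -2/5) → (11/5, 6/5)
T3 shear: x ← x − 1/2·y: (11/5, 6/5) → (8/5, 6/5)
T4 scale by (1, 3): (8/5, 6/5) → (8/5, 18/5)
T5 reflect across x = 0: (8/5, 18/5) → (-8/5, 18/5)
T6 rotate counter-clockwise with cos θ = 3/5, sin θ = -4/5: (-8/5, 18/5) → (48/25, 86/25)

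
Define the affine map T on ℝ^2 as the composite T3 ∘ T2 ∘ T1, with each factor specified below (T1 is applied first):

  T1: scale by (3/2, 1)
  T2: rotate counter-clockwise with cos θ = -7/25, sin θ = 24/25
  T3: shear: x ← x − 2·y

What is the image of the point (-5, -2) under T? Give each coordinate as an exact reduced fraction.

T1 scale by (3/2, 1): (-5, -2) → (-15/2, -2)
T2 rotate counter-clockwise with cos θ = -7/25, sin θ = 24/25: (-15/2, -2) → (201/50, -166/25)
T3 shear: x ← x − 2·y: (201/50, -166/25) → (173/10, -166/25)

T(p) = (173/10, -166/25)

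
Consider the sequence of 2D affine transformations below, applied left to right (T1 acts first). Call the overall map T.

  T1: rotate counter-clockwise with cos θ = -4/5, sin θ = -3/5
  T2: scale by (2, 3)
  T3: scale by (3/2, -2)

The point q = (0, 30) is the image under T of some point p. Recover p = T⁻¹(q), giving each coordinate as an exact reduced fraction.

p = (3, 4)

T1 = [-4/5 3/5 0; -3/5 -4/5 0; 0 0 1]
T2·T1 = [-8/5 6/5 0; -9/5 -12/5 0; 0 0 1]
T3·…·T1 = [-12/5 9/5 0; 18/5 24/5 0; 0 0 1]
det M = -18; M⁻¹ = [-4/15 1/10 0; 1/5 2/15 0; 0 0 1]
M⁻¹ · (0, 30)ᵀ = (3, 4)ᵀ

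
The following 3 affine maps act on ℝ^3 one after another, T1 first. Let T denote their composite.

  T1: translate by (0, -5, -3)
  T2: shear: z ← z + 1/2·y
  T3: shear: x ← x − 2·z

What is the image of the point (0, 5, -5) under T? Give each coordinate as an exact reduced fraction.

T(p) = (16, 0, -8)

T1 translate by (0, -5, -3): (0, 5, -5) → (0, 0, -8)
T2 shear: z ← z + 1/2·y: (0, 0, -8) → (0, 0, -8)
T3 shear: x ← x − 2·z: (0, 0, -8) → (16, 0, -8)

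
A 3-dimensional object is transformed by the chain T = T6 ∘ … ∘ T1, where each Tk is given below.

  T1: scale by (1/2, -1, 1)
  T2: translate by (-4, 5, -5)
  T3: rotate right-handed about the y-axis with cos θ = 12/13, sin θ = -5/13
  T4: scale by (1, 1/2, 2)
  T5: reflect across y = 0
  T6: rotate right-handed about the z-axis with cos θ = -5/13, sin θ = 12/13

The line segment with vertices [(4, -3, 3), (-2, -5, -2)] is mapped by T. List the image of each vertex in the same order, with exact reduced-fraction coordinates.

T1 scale by (1/2, -1, 1): (4, -3, 3) → (2, 3, 3); (-2, -5, -2) → (-1, 5, -2)
T2 translate by (-4, 5, -5): (2, 3, 3) → (-2, 8, -2); (-1, 5, -2) → (-5, 10, -7)
T3 rotate right-handed about the y-axis with cos θ = 12/13, sin θ = -5/13: (-2, 8, -2) → (-14/13, 8, -34/13); (-5, 10, -7) → (-25/13, 10, -109/13)
T4 scale by (1, 1/2, 2): (-14/13, 8, -34/13) → (-14/13, 4, -68/13); (-25/13, 10, -109/13) → (-25/13, 5, -218/13)
T5 reflect across y = 0: (-14/13, 4, -68/13) → (-14/13, -4, -68/13); (-25/13, 5, -218/13) → (-25/13, -5, -218/13)
T6 rotate right-handed about the z-axis with cos θ = -5/13, sin θ = 12/13: (-14/13, -4, -68/13) → (694/169, 92/169, -68/13); (-25/13, -5, -218/13) → (905/169, 25/169, -218/13)

image vertices: (694/169, 92/169, -68/13), (905/169, 25/169, -218/13)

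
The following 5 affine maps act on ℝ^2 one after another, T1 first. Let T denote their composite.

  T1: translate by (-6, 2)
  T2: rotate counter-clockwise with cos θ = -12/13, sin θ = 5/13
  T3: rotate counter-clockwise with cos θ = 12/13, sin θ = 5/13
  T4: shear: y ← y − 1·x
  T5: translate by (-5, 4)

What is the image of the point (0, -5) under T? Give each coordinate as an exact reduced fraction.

T1 translate by (-6, 2): (0, -5) → (-6, -3)
T2 rotate counter-clockwise with cos θ = -12/13, sin θ = 5/13: (-6, -3) → (87/13, 6/13)
T3 rotate counter-clockwise with cos θ = 12/13, sin θ = 5/13: (87/13, 6/13) → (6, 3)
T4 shear: y ← y − 1·x: (6, 3) → (6, -3)
T5 translate by (-5, 4): (6, -3) → (1, 1)

T(p) = (1, 1)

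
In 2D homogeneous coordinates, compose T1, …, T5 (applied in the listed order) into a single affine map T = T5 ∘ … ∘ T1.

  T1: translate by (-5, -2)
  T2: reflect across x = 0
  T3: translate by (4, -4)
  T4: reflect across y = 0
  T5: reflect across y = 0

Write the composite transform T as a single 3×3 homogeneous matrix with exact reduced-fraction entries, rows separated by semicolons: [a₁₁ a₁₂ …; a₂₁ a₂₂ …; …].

T = [-1 0 9; 0 1 -6; 0 0 1]

T1 = [1 0 -5; 0 1 -2; 0 0 1]
T2·T1 = [-1 0 5; 0 1 -2; 0 0 1]
T3·…·T1 = [-1 0 9; 0 1 -6; 0 0 1]
T4·…·T1 = [-1 0 9; 0 -1 6; 0 0 1]
T5·…·T1 = [-1 0 9; 0 1 -6; 0 0 1]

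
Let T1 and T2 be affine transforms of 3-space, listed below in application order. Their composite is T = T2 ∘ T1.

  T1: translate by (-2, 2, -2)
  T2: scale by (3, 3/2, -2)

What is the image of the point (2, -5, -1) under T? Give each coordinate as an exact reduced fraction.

T1 translate by (-2, 2, -2): (2, -5, -1) → (0, -3, -3)
T2 scale by (3, 3/2, -2): (0, -3, -3) → (0, -9/2, 6)

T(p) = (0, -9/2, 6)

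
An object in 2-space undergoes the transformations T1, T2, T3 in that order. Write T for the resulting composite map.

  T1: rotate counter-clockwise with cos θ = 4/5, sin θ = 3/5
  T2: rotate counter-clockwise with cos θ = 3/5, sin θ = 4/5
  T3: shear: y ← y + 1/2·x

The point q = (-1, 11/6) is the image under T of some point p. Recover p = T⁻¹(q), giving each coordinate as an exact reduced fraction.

T1 = [4/5 -3/5 0; 3/5 4/5 0; 0 0 1]
T2·T1 = [0 -1 0; 1 0 0; 0 0 1]
T3·…·T1 = [0 -1 0; 1 -1/2 0; 0 0 1]
det M = 1; M⁻¹ = [-1/2 1 0; -1 0 0; 0 0 1]
M⁻¹ · (-1, 11/6)ᵀ = (7/3, 1)ᵀ

p = (7/3, 1)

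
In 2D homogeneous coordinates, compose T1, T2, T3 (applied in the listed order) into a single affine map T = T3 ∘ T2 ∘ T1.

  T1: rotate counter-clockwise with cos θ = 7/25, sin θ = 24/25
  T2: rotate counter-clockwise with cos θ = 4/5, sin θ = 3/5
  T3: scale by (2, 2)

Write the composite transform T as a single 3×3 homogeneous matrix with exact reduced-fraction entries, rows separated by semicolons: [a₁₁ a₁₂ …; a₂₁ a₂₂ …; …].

T = [-88/125 -234/125 0; 234/125 -88/125 0; 0 0 1]

T1 = [7/25 -24/25 0; 24/25 7/25 0; 0 0 1]
T2·T1 = [-44/125 -117/125 0; 117/125 -44/125 0; 0 0 1]
T3·…·T1 = [-88/125 -234/125 0; 234/125 -88/125 0; 0 0 1]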